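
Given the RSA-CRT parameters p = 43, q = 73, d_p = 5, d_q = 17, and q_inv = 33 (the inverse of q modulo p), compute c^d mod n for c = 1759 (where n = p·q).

m₁ = c^(d_p) mod p: c ≡ 39 (mod 43), and 39^5 mod 43 = 8.
m₂ = c^(d_q) mod q: c ≡ 7 (mod 73), and 7^17 mod 73 = 56.
h = q_inv·(m₁ − m₂) mod p = 33·(8 − 56) mod 43 = 7.
m = m₂ + h·q = 56 + 7·73 = 567.

567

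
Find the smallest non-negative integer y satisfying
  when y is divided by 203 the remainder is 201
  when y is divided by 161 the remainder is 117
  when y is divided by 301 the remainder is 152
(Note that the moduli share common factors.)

74499

Combine the congruences pairwise.
gcd(203, 161) = 7 and 7 | (117 − 201), so the pair is consistent; merging gives y ≡ 4464 (mod 4669), where 4669 = lcm(203, 161).
gcd(4669, 301) = 7 and 7 | (152 − 4464), so the pair is consistent; merging gives y ≡ 74499 (mod 200767), where 200767 = lcm(4669, 301).
The solution is unique modulo lcm(203, 161, 301) = 200767.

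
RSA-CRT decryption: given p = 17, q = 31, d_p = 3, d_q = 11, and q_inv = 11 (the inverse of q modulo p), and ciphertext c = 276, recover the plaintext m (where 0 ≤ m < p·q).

421

m₁ = c^(d_p) mod p: c ≡ 4 (mod 17), and 4^3 mod 17 = 13.
m₂ = c^(d_q) mod q: c ≡ 28 (mod 31), and 28^11 mod 31 = 18.
h = q_inv·(m₁ − m₂) mod p = 11·(13 − 18) mod 17 = 13.
m = m₂ + h·q = 18 + 13·31 = 421.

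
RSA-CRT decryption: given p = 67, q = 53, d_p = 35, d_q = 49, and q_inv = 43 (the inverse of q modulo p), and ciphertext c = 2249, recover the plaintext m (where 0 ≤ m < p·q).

m₁ = c^(d_p) mod p: c ≡ 38 (mod 67), and 38^35 mod 67 = 30.
m₂ = c^(d_q) mod q: c ≡ 23 (mod 53), and 23^49 mod 53 = 23.
h = q_inv·(m₁ − m₂) mod p = 43·(30 − 23) mod 67 = 33.
m = m₂ + h·q = 23 + 33·53 = 1772.

1772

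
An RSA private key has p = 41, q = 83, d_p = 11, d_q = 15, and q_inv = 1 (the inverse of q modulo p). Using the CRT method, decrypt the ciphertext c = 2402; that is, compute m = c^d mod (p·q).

m₁ = c^(d_p) mod p: c ≡ 24 (mod 41), and 24^11 mod 41 = 30.
m₂ = c^(d_q) mod q: c ≡ 78 (mod 83), and 78^15 mod 83 = 70.
h = q_inv·(m₁ − m₂) mod p = 1·(30 − 70) mod 41 = 1.
m = m₂ + h·q = 70 + 1·83 = 153.

153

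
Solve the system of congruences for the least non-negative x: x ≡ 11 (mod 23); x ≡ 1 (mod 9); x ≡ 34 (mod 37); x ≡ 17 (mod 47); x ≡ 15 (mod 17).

1445032

From x ≡ 11 (mod 23) write x = 11 + 23t. Substituting into x ≡ 1 (mod 9) gives 23t ≡ 8 (mod 9), and since 5⁻¹ ≡ 2 (mod 9), t ≡ 7. Hence x ≡ 11 + 23·7 = 172 (mod 207).
From x ≡ 172 (mod 207) write x = 172 + 207t. Substituting into x ≡ 34 (mod 37) gives 207t ≡ 10 (mod 37), and since 22⁻¹ ≡ 32 (mod 37), t ≡ 24. Hence x ≡ 172 + 207·24 = 5140 (mod 7659).
From x ≡ 5140 (mod 7659) write x = 5140 + 7659t. Substituting into x ≡ 17 (mod 47) gives 7659t ≡ 0 (mod 47), and since 45⁻¹ ≡ 23 (mod 47), t ≡ 0. Hence x ≡ 5140 + 7659·0 = 5140 (mod 359973).
From x ≡ 5140 (mod 359973) write x = 5140 + 359973t. Substituting into x ≡ 15 (mod 17) gives 359973t ≡ 9 (mod 17), and since 15⁻¹ ≡ 8 (mod 17), t ≡ 4. Hence x ≡ 5140 + 359973·4 = 1445032 (mod 6119541).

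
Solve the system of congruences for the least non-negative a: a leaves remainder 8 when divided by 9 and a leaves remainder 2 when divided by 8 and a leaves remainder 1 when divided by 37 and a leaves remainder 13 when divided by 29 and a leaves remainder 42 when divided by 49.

1864394

The moduli are pairwise coprime; N = 9·8·37·29·49 = 3785544.
N/9 = 420616; 420616 ≡ 1 (mod 9), inverse 1.
N/8 = 473193; 473193 ≡ 1 (mod 8), inverse 1.
N/37 = 102312; 102312 ≡ 7 (mod 37); 7·16 ≡ 1, so inverse 16.
N/29 = 130536; 130536 ≡ 7 (mod 29); 7·25 ≡ 1, so inverse 25.
N/49 = 77256; 77256 ≡ 32 (mod 49); 32·23 ≡ 1, so inverse 23.
a ≡ 8·420616·1 + 2·473193·1 + 1·102312·16 + 13·130536·25 + 42·77256·23 = 123001802.
123001802 mod 3785544 = 1864394.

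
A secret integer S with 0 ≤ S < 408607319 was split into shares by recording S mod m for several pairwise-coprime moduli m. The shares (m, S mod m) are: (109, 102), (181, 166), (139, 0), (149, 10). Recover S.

The moduli are pairwise coprime; N = 109·181·139·149 = 408607319.
N/109 = 3748691; 3748691 ≡ 72 (mod 109); 72·53 ≡ 1, so inverse 53.
N/181 = 2257499; 2257499 ≡ 67 (mod 181); 67·154 ≡ 1, so inverse 154.
N/139 = 2939621; 2939621 ≡ 49 (mod 139); 49·122 ≡ 1, so inverse 122.
N/149 = 2742331; 2742331 ≡ 135 (mod 149); 135·117 ≡ 1, so inverse 117.
S ≡ 102·3748691·53 + 166·2257499·154 + 0·2939621·122 + 10·2742331·117 = 81184655252.
81184655252 mod 408607319 = 280406090.

280406090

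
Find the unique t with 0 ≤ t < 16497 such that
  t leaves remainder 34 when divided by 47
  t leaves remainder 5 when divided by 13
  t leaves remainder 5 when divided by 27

4217

The moduli are pairwise coprime; N = 47·13·27 = 16497.
N/47 = 351; 351 ≡ 22 (mod 47); 22·15 ≡ 1, so inverse 15.
N/13 = 1269; 1269 ≡ 8 (mod 13); 8·5 ≡ 1, so inverse 5.
N/27 = 611; 611 ≡ 17 (mod 27); 17·8 ≡ 1, so inverse 8.
t ≡ 34·351·15 + 5·1269·5 + 5·611·8 = 235175.
235175 mod 16497 = 4217.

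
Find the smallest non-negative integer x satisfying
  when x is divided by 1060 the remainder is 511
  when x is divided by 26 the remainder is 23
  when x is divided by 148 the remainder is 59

13231

gcd(1060, 26) = 2 and 2 | (23 − 511), so the pair is consistent; merging gives x ≡ 13231 (mod 13780), where 13780 = lcm(1060, 26).
gcd(13780, 148) = 4 and 4 | (59 − 13231), so the pair is consistent; merging gives x ≡ 13231 (mod 509860), where 509860 = lcm(13780, 148).
The solution is unique modulo lcm(1060, 26, 148) = 509860.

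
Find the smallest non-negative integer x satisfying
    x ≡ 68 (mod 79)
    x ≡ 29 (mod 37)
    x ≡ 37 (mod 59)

Combine the congruences pairwise.
From x ≡ 68 (mod 79) write x = 68 + 79t. Substituting into x ≡ 29 (mod 37) gives 79t ≡ 35 (mod 37), and since 5⁻¹ ≡ 15 (mod 37), t ≡ 7. Hence x ≡ 68 + 79·7 = 621 (mod 2923).
From x ≡ 621 (mod 2923) write x = 621 + 2923t. Substituting into x ≡ 37 (mod 59) gives 2923t ≡ 6 (mod 59), and since 32⁻¹ ≡ 24 (mod 59), t ≡ 26. Hence x ≡ 621 + 2923·26 = 76619 (mod 172457).

76619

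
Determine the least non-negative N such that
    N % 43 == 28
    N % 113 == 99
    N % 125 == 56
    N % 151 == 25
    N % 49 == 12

From N ≡ 28 (mod 43) write N = 28 + 43t. Substituting into N ≡ 99 (mod 113) gives 43t ≡ 71 (mod 113), and since 43⁻¹ ≡ 92 (mod 113), t ≡ 91. Hence N ≡ 28 + 43·91 = 3941 (mod 4859).
From N ≡ 3941 (mod 4859) write N = 3941 + 4859t. Substituting into N ≡ 56 (mod 125) gives 4859t ≡ 115 (mod 125), and since 109⁻¹ ≡ 39 (mod 125), t ≡ 110. Hence N ≡ 3941 + 4859·110 = 538431 (mod 607375).
From N ≡ 538431 (mod 607375) write N = 538431 + 607375t. Substituting into N ≡ 25 (mod 151) gives 607375t ≡ 60 (mod 151), and since 53⁻¹ ≡ 57 (mod 151), t ≡ 98. Hence N ≡ 538431 + 607375·98 = 60061181 (mod 91713625).
From N ≡ 60061181 (mod 91713625) write N = 60061181 + 91713625t. Substituting into N ≡ 12 (mod 49) gives 91713625t ≡ 42 (mod 49), and since 31⁻¹ ≡ 19 (mod 49), t ≡ 14. Hence N ≡ 60061181 + 91713625·14 = 1344051931 (mod 4493967625).

1344051931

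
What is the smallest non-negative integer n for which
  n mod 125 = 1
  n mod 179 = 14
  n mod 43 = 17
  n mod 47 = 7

From n ≡ 1 (mod 125) write n = 1 + 125t. Substituting into n ≡ 14 (mod 179) gives 125t ≡ 13 (mod 179), and since 125⁻¹ ≡ 116 (mod 179), t ≡ 76. Hence n ≡ 1 + 125·76 = 9501 (mod 22375).
From n ≡ 9501 (mod 22375) write n = 9501 + 22375t. Substituting into n ≡ 17 (mod 43) gives 22375t ≡ 19 (mod 43), and since 15⁻¹ ≡ 23 (mod 43), t ≡ 7. Hence n ≡ 9501 + 22375·7 = 166126 (mod 962125).
From n ≡ 166126 (mod 962125) write n = 166126 + 962125t. Substituting into n ≡ 7 (mod 47) gives 962125t ≡ 26 (mod 47), and since 35⁻¹ ≡ 43 (mod 47), t ≡ 37. Hence n ≡ 166126 + 962125·37 = 35764751 (mod 45219875).

35764751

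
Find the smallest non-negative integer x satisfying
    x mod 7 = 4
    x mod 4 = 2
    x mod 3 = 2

From x ≡ 4 (mod 7) write x = 4 + 7t. Substituting into x ≡ 2 (mod 4) gives 7t ≡ 2 (mod 4), and since 3⁻¹ ≡ 3 (mod 4), t ≡ 2. Hence x ≡ 4 + 7·2 = 18 (mod 28).
From x ≡ 18 (mod 28) write x = 18 + 28t. Substituting into x ≡ 2 (mod 3) gives 28t ≡ 2 (mod 3), and since 1⁻¹ ≡ 1 (mod 3), t ≡ 2. Hence x ≡ 18 + 28·2 = 74 (mod 84).

74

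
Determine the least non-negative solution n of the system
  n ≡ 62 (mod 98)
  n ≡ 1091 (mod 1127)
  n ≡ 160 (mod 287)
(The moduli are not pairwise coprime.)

20250

Combine the congruences pairwise.
gcd(98, 1127) = 49 and 49 | (1091 − 62), so the pair is consistent; merging gives n ≡ 2218 (mod 2254), where 2254 = lcm(98, 1127).
gcd(2254, 287) = 7 and 7 | (160 − 2218), so the pair is consistent; merging gives n ≡ 20250 (mod 92414), where 92414 = lcm(2254, 287).
The solution is unique modulo lcm(98, 1127, 287) = 92414.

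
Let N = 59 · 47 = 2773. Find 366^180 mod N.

Mod 59: 366 ≡ 12; by Fermat, exponent reduces to 180 mod 58 = 6; 12^6 ≡ 53 (mod 59).
Mod 47: 366 ≡ 37; by Fermat, exponent reduces to 180 mod 46 = 42; 37^42 ≡ 17 (mod 47).
Combine by CRT: x ≡ 53 (mod 59), x ≡ 17 (mod 47) ⇒ x ≡ 2649 (mod 2773).

2649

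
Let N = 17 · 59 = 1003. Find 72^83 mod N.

47

Mod 17: 72 ≡ 4; by Fermat, exponent reduces to 83 mod 16 = 3; 4^3 ≡ 13 (mod 17).
Mod 59: 72 ≡ 13; by Fermat, exponent reduces to 83 mod 58 = 25; 13^25 ≡ 47 (mod 59).
Combine by CRT: x ≡ 13 (mod 17), x ≡ 47 (mod 59) ⇒ x ≡ 47 (mod 1003).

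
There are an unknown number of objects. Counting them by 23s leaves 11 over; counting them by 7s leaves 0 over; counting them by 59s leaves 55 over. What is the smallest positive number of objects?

From N ≡ 11 (mod 23) write N = 11 + 23t. Substituting into N ≡ 0 (mod 7) gives 23t ≡ 3 (mod 7), and since 2⁻¹ ≡ 4 (mod 7), t ≡ 5. Hence N ≡ 11 + 23·5 = 126 (mod 161).
From N ≡ 126 (mod 161) write N = 126 + 161t. Substituting into N ≡ 55 (mod 59) gives 161t ≡ 47 (mod 59), and since 43⁻¹ ≡ 11 (mod 59), t ≡ 45. Hence N ≡ 126 + 161·45 = 7371 (mod 9499).

7371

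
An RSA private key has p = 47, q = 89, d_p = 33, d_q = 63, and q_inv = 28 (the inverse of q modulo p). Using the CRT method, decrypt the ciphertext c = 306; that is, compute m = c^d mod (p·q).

625

m₁ = c^(d_p) mod p: c ≡ 24 (mod 47), and 24^33 mod 47 = 14.
m₂ = c^(d_q) mod q: c ≡ 39 (mod 89), and 39^63 mod 89 = 2.
h = q_inv·(m₁ − m₂) mod p = 28·(14 − 2) mod 47 = 7.
m = m₂ + h·q = 2 + 7·89 = 625.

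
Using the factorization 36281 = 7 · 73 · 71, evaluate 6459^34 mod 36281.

17999

Mod 7: 6459 ≡ 5; by Fermat, exponent reduces to 34 mod 6 = 4; 5^4 ≡ 2 (mod 7).
Mod 73: 6459 ≡ 35; 35^34 ≡ 41 (mod 73).
Mod 71: 6459 ≡ 69; 69^34 ≡ 36 (mod 71).
Combine by CRT: x ≡ 2 (mod 7), x ≡ 41 (mod 73), x ≡ 36 (mod 71) ⇒ x ≡ 17999 (mod 36281).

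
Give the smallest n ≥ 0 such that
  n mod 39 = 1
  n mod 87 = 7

703

Combine the congruences pairwise.
gcd(39, 87) = 3 and 3 | (7 − 1), so the pair is consistent; merging gives n ≡ 703 (mod 1131), where 1131 = lcm(39, 87).
The solution is unique modulo lcm(39, 87) = 1131.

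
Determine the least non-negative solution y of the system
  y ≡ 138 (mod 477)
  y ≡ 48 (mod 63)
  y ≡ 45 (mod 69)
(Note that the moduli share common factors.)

23988

gcd(477, 63) = 9 and 9 | (48 − 138), so the pair is consistent; merging gives y ≡ 615 (mod 3339), where 3339 = lcm(477, 63).
gcd(3339, 69) = 3 and 3 | (45 − 615), so the pair is consistent; merging gives y ≡ 23988 (mod 76797), where 76797 = lcm(3339, 69).
The solution is unique modulo lcm(477, 63, 69) = 76797.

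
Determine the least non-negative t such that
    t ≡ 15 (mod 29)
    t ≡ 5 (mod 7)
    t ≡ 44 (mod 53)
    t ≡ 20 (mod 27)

267482

The moduli are pairwise coprime; N = 29·7·53·27 = 290493.
N/29 = 10017; 10017 ≡ 12 (mod 29); 12·17 ≡ 1, so inverse 17.
N/7 = 41499; 41499 ≡ 3 (mod 7); 3·5 ≡ 1, so inverse 5.
N/53 = 5481; 5481 ≡ 22 (mod 53); 22·41 ≡ 1, so inverse 41.
N/27 = 10759; 10759 ≡ 13 (mod 27); 13·25 ≡ 1, so inverse 25.
t ≡ 15·10017·17 + 5·41499·5 + 44·5481·41 + 20·10759·25 = 18859034.
18859034 mod 290493 = 267482.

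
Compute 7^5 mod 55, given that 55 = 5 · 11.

32

Mod 5: 7 ≡ 2; by Fermat, exponent reduces to 5 mod 4 = 1; 2^1 ≡ 2 (mod 5).
Mod 11: 7 ≡ 7; 7^5 ≡ 10 (mod 11).
Combine by CRT: x ≡ 2 (mod 5), x ≡ 10 (mod 11) ⇒ x ≡ 32 (mod 55).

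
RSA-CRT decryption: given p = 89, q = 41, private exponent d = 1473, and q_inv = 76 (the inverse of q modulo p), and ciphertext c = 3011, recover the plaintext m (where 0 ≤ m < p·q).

953

d_p = d mod (p−1) = 1473 mod 88 = 65; d_q = d mod (q−1) = 33.
m₁ = c^(d_p) mod p: c ≡ 74 (mod 89), and 74^65 mod 89 = 63.
m₂ = c^(d_q) mod q: c ≡ 18 (mod 41), and 18^33 mod 41 = 10.
h = q_inv·(m₁ − m₂) mod p = 76·(63 − 10) mod 89 = 23.
m = m₂ + h·q = 10 + 23·41 = 953.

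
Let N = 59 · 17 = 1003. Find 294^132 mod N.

591

Mod 59: 294 ≡ 58; by Fermat, exponent reduces to 132 mod 58 = 16; 58^16 ≡ 1 (mod 59).
Mod 17: 294 ≡ 5; by Fermat, exponent reduces to 132 mod 16 = 4; 5^4 ≡ 13 (mod 17).
Combine by CRT: x ≡ 1 (mod 59), x ≡ 13 (mod 17) ⇒ x ≡ 591 (mod 1003).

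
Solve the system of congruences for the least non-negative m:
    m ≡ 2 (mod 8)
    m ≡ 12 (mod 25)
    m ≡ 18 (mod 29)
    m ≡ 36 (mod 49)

96762

Combine the congruences pairwise.
From m ≡ 2 (mod 8) write m = 2 + 8t. Substituting into m ≡ 12 (mod 25) gives 8t ≡ 10 (mod 25), and since 8⁻¹ ≡ 22 (mod 25), t ≡ 20. Hence m ≡ 2 + 8·20 = 162 (mod 200).
From m ≡ 162 (mod 200) write m = 162 + 200t. Substituting into m ≡ 18 (mod 29) gives 200t ≡ 1 (mod 29), and since 26⁻¹ ≡ 19 (mod 29), t ≡ 19. Hence m ≡ 162 + 200·19 = 3962 (mod 5800).
From m ≡ 3962 (mod 5800) write m = 3962 + 5800t. Substituting into m ≡ 36 (mod 49) gives 5800t ≡ 43 (mod 49), and since 18⁻¹ ≡ 30 (mod 49), t ≡ 16. Hence m ≡ 3962 + 5800·16 = 96762 (mod 284200).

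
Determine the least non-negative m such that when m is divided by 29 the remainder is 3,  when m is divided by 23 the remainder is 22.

From m ≡ 3 (mod 29) write m = 3 + 29t. Substituting into m ≡ 22 (mod 23) gives 29t ≡ 19 (mod 23), and since 6⁻¹ ≡ 4 (mod 23), t ≡ 7. Hence m ≡ 3 + 29·7 = 206 (mod 667).

206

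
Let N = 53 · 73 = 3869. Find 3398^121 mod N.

2414

Mod 53: 3398 ≡ 6; by Fermat, exponent reduces to 121 mod 52 = 17; 6^17 ≡ 29 (mod 53).
Mod 73: 3398 ≡ 40; by Fermat, exponent reduces to 121 mod 72 = 49; 40^49 ≡ 5 (mod 73).
Combine by CRT: x ≡ 29 (mod 53), x ≡ 5 (mod 73) ⇒ x ≡ 2414 (mod 3869).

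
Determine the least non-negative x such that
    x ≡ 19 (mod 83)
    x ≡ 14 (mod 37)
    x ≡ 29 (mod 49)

149087

The moduli are pairwise coprime; N = 83·37·49 = 150479.
N/83 = 1813; 1813 ≡ 70 (mod 83); 70·51 ≡ 1, so inverse 51.
N/37 = 4067; 4067 ≡ 34 (mod 37); 34·12 ≡ 1, so inverse 12.
N/49 = 3071; 3071 ≡ 33 (mod 49); 33·3 ≡ 1, so inverse 3.
x ≡ 19·1813·51 + 14·4067·12 + 29·3071·3 = 2707230.
2707230 mod 150479 = 149087.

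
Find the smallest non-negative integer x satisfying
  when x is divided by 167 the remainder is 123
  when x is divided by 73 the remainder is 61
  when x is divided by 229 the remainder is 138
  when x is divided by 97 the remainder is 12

28649641

Combine the congruences pairwise.
From x ≡ 123 (mod 167) write x = 123 + 167t. Substituting into x ≡ 61 (mod 73) gives 167t ≡ 11 (mod 73), and since 21⁻¹ ≡ 7 (mod 73), t ≡ 4. Hence x ≡ 123 + 167·4 = 791 (mod 12191).
From x ≡ 791 (mod 12191) write x = 791 + 12191t. Substituting into x ≡ 138 (mod 229) gives 12191t ≡ 34 (mod 229), and since 54⁻¹ ≡ 123 (mod 229), t ≡ 60. Hence x ≡ 791 + 12191·60 = 732251 (mod 2791739).
From x ≡ 732251 (mod 2791739) write x = 732251 + 2791739t. Substituting into x ≡ 12 (mod 97) gives 2791739t ≡ 14 (mod 97), and since 79⁻¹ ≡ 70 (mod 97), t ≡ 10. Hence x ≡ 732251 + 2791739·10 = 28649641 (mod 270798683).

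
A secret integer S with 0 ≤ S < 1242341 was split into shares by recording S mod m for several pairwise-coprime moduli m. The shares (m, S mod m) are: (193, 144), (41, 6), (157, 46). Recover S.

From S ≡ 144 (mod 193) write S = 144 + 193t. Substituting into S ≡ 6 (mod 41) gives 193t ≡ 26 (mod 41), and since 29⁻¹ ≡ 17 (mod 41), t ≡ 32. Hence S ≡ 144 + 193·32 = 6320 (mod 7913).
From S ≡ 6320 (mod 7913) write S = 6320 + 7913t. Substituting into S ≡ 46 (mod 157) gives 7913t ≡ 6 (mod 157), and since 63⁻¹ ≡ 5 (mod 157), t ≡ 30. Hence S ≡ 6320 + 7913·30 = 243710 (mod 1242341).

243710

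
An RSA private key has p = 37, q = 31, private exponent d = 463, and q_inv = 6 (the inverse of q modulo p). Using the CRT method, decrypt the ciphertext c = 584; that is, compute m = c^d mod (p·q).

119

d_p = d mod (p−1) = 463 mod 36 = 31; d_q = d mod (q−1) = 13.
m₁ = c^(d_p) mod p: c ≡ 29 (mod 37), and 29^31 mod 37 = 8.
m₂ = c^(d_q) mod q: c ≡ 26 (mod 31), and 26^13 mod 31 = 26.
h = q_inv·(m₁ − m₂) mod p = 6·(8 − 26) mod 37 = 3.
m = m₂ + h·q = 26 + 3·31 = 119.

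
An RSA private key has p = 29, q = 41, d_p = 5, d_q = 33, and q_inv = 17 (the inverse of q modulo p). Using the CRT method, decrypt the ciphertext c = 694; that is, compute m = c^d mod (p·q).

m₁ = c^(d_p) mod p: c ≡ 27 (mod 29), and 27^5 mod 29 = 26.
m₂ = c^(d_q) mod q: c ≡ 38 (mod 41), and 38^33 mod 41 = 38.
h = q_inv·(m₁ − m₂) mod p = 17·(26 − 38) mod 29 = 28.
m = m₂ + h·q = 38 + 28·41 = 1186.

1186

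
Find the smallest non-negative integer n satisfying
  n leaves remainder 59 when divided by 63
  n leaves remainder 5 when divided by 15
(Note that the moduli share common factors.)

185

Combine the congruences pairwise.
gcd(63, 15) = 3 and 3 | (5 − 59), so the pair is consistent; merging gives n ≡ 185 (mod 315), where 315 = lcm(63, 15).
The solution is unique modulo lcm(63, 15) = 315.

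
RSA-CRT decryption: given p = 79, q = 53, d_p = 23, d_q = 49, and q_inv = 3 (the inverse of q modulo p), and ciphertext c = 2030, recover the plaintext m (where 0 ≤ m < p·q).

576

m₁ = c^(d_p) mod p: c ≡ 55 (mod 79), and 55^23 mod 79 = 23.
m₂ = c^(d_q) mod q: c ≡ 16 (mod 53), and 16^49 mod 53 = 46.
h = q_inv·(m₁ − m₂) mod p = 3·(23 − 46) mod 79 = 10.
m = m₂ + h·q = 46 + 10·53 = 576.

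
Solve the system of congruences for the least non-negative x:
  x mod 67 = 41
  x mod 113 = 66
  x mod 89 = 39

363248

From x ≡ 41 (mod 67) write x = 41 + 67t. Substituting into x ≡ 66 (mod 113) gives 67t ≡ 25 (mod 113), and since 67⁻¹ ≡ 27 (mod 113), t ≡ 110. Hence x ≡ 41 + 67·110 = 7411 (mod 7571).
From x ≡ 7411 (mod 7571) write x = 7411 + 7571t. Substituting into x ≡ 39 (mod 89) gives 7571t ≡ 15 (mod 89), and since 6⁻¹ ≡ 15 (mod 89), t ≡ 47. Hence x ≡ 7411 + 7571·47 = 363248 (mod 673819).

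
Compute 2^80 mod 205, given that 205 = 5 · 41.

1

Mod 5: 2 ≡ 2; since 4 | 80, by Fermat 2^80 ≡ 1 (mod 5).
Mod 41: 2 ≡ 2; since 40 | 80, by Fermat 2^80 ≡ 1 (mod 41).
Combine by CRT: x ≡ 1 (mod 5), x ≡ 1 (mod 41) ⇒ x ≡ 1 (mod 205).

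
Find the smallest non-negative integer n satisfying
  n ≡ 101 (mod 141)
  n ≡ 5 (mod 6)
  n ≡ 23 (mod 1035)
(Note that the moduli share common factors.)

80753

gcd(141, 6) = 3 and 3 | (5 − 101), so the pair is consistent; merging gives n ≡ 101 (mod 282), where 282 = lcm(141, 6).
gcd(282, 1035) = 3 and 3 | (23 − 101), so the pair is consistent; merging gives n ≡ 80753 (mod 97290), where 97290 = lcm(282, 1035).
The solution is unique modulo lcm(141, 6, 1035) = 97290.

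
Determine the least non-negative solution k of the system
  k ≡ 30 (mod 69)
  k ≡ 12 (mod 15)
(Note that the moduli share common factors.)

gcd(69, 15) = 3 and 3 | (12 − 30), so the pair is consistent; merging gives k ≡ 237 (mod 345), where 345 = lcm(69, 15).
The solution is unique modulo lcm(69, 15) = 345.

237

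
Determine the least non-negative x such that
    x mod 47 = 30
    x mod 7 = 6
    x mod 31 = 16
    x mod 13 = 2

75935

From x ≡ 30 (mod 47) write x = 30 + 47t. Substituting into x ≡ 6 (mod 7) gives 47t ≡ 4 (mod 7), and since 5⁻¹ ≡ 3 (mod 7), t ≡ 5. Hence x ≡ 30 + 47·5 = 265 (mod 329).
From x ≡ 265 (mod 329) write x = 265 + 329t. Substituting into x ≡ 16 (mod 31) gives 329t ≡ 30 (mod 31), and since 19⁻¹ ≡ 18 (mod 31), t ≡ 13. Hence x ≡ 265 + 329·13 = 4542 (mod 10199).
From x ≡ 4542 (mod 10199) write x = 4542 + 10199t. Substituting into x ≡ 2 (mod 13) gives 10199t ≡ 10 (mod 13), and since 7⁻¹ ≡ 2 (mod 13), t ≡ 7. Hence x ≡ 4542 + 10199·7 = 75935 (mod 132587).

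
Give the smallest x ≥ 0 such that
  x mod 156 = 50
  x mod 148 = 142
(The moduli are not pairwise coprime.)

gcd(156, 148) = 4 and 4 | (142 − 50), so the pair is consistent; merging gives x ≡ 4730 (mod 5772), where 5772 = lcm(156, 148).
The solution is unique modulo lcm(156, 148) = 5772.

4730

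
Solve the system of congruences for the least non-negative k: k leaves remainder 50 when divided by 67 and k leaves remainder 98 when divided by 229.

6281

Combine the congruences pairwise.
From k ≡ 50 (mod 67) write k = 50 + 67t. Substituting into k ≡ 98 (mod 229) gives 67t ≡ 48 (mod 229), and since 67⁻¹ ≡ 188 (mod 229), t ≡ 93. Hence k ≡ 50 + 67·93 = 6281 (mod 15343).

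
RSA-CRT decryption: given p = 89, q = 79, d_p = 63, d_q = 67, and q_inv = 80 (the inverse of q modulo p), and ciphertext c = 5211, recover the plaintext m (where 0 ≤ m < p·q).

m₁ = c^(d_p) mod p: c ≡ 49 (mod 89), and 49^63 mod 89 = 10.
m₂ = c^(d_q) mod q: c ≡ 76 (mod 79), and 76^67 mod 79 = 49.
h = q_inv·(m₁ − m₂) mod p = 80·(10 − 49) mod 89 = 84.
m = m₂ + h·q = 49 + 84·79 = 6685.

6685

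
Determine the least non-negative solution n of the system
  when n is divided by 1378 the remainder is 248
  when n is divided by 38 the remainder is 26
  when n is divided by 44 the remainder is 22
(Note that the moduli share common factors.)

42966

gcd(1378, 38) = 2 and 2 | (26 − 248), so the pair is consistent; merging gives n ≡ 16784 (mod 26182), where 26182 = lcm(1378, 38).
gcd(26182, 44) = 2 and 2 | (22 − 16784), so the pair is consistent; merging gives n ≡ 42966 (mod 576004), where 576004 = lcm(26182, 44).
The solution is unique modulo lcm(1378, 38, 44) = 576004.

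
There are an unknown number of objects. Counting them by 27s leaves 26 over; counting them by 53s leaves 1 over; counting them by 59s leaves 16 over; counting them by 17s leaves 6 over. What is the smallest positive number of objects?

154655

The moduli are pairwise coprime; M = 27·53·59·17 = 1435293.
M/27 = 53159; 53159 ≡ 23 (mod 27); 23·20 ≡ 1, so inverse 20.
M/53 = 27081; 27081 ≡ 51 (mod 53); 51·26 ≡ 1, so inverse 26.
M/59 = 24327; 24327 ≡ 19 (mod 59); 19·28 ≡ 1, so inverse 28.
M/17 = 84429; 84429 ≡ 7 (mod 17); 7·5 ≡ 1, so inverse 5.
N ≡ 26·53159·20 + 1·27081·26 + 16·24327·28 + 6·84429·5 = 41778152.
41778152 mod 1435293 = 154655.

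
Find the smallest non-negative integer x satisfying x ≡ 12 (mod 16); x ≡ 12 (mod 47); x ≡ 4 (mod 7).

Combine the congruences pairwise.
From x ≡ 12 (mod 16) write x = 12 + 16t. Substituting into x ≡ 12 (mod 47) gives 16t ≡ 0 (mod 47), and since 16⁻¹ ≡ 3 (mod 47), t ≡ 0. Hence x ≡ 12 + 16·0 = 12 (mod 752).
From x ≡ 12 (mod 752) write x = 12 + 752t. Substituting into x ≡ 4 (mod 7) gives 752t ≡ 6 (mod 7), and since 3⁻¹ ≡ 5 (mod 7), t ≡ 2. Hence x ≡ 12 + 752·2 = 1516 (mod 5264).

1516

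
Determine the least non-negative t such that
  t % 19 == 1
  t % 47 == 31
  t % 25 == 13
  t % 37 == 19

The moduli are pairwise coprime; N = 19·47·25·37 = 826025.
N/19 = 43475; 43475 ≡ 3 (mod 19); 3·13 ≡ 1, so inverse 13.
N/47 = 17575; 17575 ≡ 44 (mod 47); 44·31 ≡ 1, so inverse 31.
N/25 = 33041; 33041 ≡ 16 (mod 25); 16·11 ≡ 1, so inverse 11.
N/37 = 22325; 22325 ≡ 14 (mod 37); 14·8 ≡ 1, so inverse 8.
t ≡ 1·43475·13 + 31·17575·31 + 13·33041·11 + 19·22325·8 = 25573013.
25573013 mod 826025 = 792263.

792263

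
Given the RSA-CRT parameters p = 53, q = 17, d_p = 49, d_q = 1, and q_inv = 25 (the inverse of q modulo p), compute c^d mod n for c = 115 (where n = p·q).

m₁ = c^(d_p) mod p: c ≡ 9 (mod 53), and 9^49 mod 53 = 4.
m₂ = c^(d_q) mod q: c ≡ 13 (mod 17), and 13^1 mod 17 = 13.
h = q_inv·(m₁ − m₂) mod p = 25·(4 − 13) mod 53 = 40.
m = m₂ + h·q = 13 + 40·17 = 693.

693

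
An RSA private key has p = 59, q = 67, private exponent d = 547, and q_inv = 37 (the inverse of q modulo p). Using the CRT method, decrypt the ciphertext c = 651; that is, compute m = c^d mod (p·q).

d_p = d mod (p−1) = 547 mod 58 = 25; d_q = d mod (q−1) = 19.
m₁ = c^(d_p) mod p: c ≡ 2 (mod 59), and 2^25 mod 59 = 11.
m₂ = c^(d_q) mod q: c ≡ 48 (mod 67), and 48^19 mod 67 = 28.
h = q_inv·(m₁ − m₂) mod p = 37·(11 − 28) mod 59 = 20.
m = m₂ + h·q = 28 + 20·67 = 1368.

1368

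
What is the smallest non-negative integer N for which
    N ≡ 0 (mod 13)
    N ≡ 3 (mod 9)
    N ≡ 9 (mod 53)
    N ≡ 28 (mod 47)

140088

Combine the congruences pairwise.
From N ≡ 0 (mod 13) write N = 0 + 13t. Substituting into N ≡ 3 (mod 9) gives 13t ≡ 3 (mod 9), and since 4⁻¹ ≡ 7 (mod 9), t ≡ 3. Hence N ≡ 0 + 13·3 = 39 (mod 117).
From N ≡ 39 (mod 117) write N = 39 + 117t. Substituting into N ≡ 9 (mod 53) gives 117t ≡ 23 (mod 53), and since 11⁻¹ ≡ 29 (mod 53), t ≡ 31. Hence N ≡ 39 + 117·31 = 3666 (mod 6201).
From N ≡ 3666 (mod 6201) write N = 3666 + 6201t. Substituting into N ≡ 28 (mod 47) gives 6201t ≡ 28 (mod 47), and since 44⁻¹ ≡ 31 (mod 47), t ≡ 22. Hence N ≡ 3666 + 6201·22 = 140088 (mod 291447).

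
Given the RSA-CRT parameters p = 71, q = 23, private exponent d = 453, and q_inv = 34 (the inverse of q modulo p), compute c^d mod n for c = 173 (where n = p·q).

d_p = d mod (p−1) = 453 mod 70 = 33; d_q = d mod (q−1) = 13.
m₁ = c^(d_p) mod p: c ≡ 31 (mod 71), and 31^33 mod 71 = 28.
m₂ = c^(d_q) mod q: c ≡ 12 (mod 23), and 12^13 mod 23 = 6.
h = q_inv·(m₁ − m₂) mod p = 34·(28 − 6) mod 71 = 38.
m = m₂ + h·q = 6 + 38·23 = 880.

880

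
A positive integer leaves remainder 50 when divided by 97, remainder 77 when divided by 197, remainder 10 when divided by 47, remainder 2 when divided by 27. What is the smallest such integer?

Combine the congruences pairwise.
From n ≡ 50 (mod 97) write n = 50 + 97t. Substituting into n ≡ 77 (mod 197) gives 97t ≡ 27 (mod 197), and since 97⁻¹ ≡ 65 (mod 197), t ≡ 179. Hence n ≡ 50 + 97·179 = 17413 (mod 19109).
From n ≡ 17413 (mod 19109) write n = 17413 + 19109t. Substituting into n ≡ 10 (mod 47) gives 19109t ≡ 34 (mod 47), and since 27⁻¹ ≡ 7 (mod 47), t ≡ 3. Hence n ≡ 17413 + 19109·3 = 74740 (mod 898123).
From n ≡ 74740 (mod 898123) write n = 74740 + 898123t. Substituting into n ≡ 2 (mod 27) gives 898123t ≡ 25 (mod 27), and since 22⁻¹ ≡ 16 (mod 27), t ≡ 22. Hence n ≡ 74740 + 898123·22 = 19833446 (mod 24249321).

19833446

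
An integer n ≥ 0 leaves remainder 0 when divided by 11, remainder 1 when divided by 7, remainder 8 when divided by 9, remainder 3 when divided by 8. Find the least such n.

1331

Combine the congruences pairwise.
From n ≡ 0 (mod 11) write n = 0 + 11t. Substituting into n ≡ 1 (mod 7) gives 11t ≡ 1 (mod 7), and since 4⁻¹ ≡ 2 (mod 7), t ≡ 2. Hence n ≡ 0 + 11·2 = 22 (mod 77).
From n ≡ 22 (mod 77) write n = 22 + 77t. Substituting into n ≡ 8 (mod 9) gives 77t ≡ 4 (mod 9), and since 5⁻¹ ≡ 2 (mod 9), t ≡ 8. Hence n ≡ 22 + 77·8 = 638 (mod 693).
From n ≡ 638 (mod 693) write n = 638 + 693t. Substituting into n ≡ 3 (mod 8) gives 693t ≡ 5 (mod 8), and since 5⁻¹ ≡ 5 (mod 8), t ≡ 1. Hence n ≡ 638 + 693·1 = 1331 (mod 5544).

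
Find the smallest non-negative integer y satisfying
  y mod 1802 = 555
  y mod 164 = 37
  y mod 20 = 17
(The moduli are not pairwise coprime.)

615037

Combine the congruences pairwise.
gcd(1802, 164) = 2 and 2 | (37 − 555), so the pair is consistent; merging gives y ≡ 23981 (mod 147764), where 147764 = lcm(1802, 164).
gcd(147764, 20) = 4 and 4 | (17 − 23981), so the pair is consistent; merging gives y ≡ 615037 (mod 738820), where 738820 = lcm(147764, 20).
The solution is unique modulo lcm(1802, 164, 20) = 738820.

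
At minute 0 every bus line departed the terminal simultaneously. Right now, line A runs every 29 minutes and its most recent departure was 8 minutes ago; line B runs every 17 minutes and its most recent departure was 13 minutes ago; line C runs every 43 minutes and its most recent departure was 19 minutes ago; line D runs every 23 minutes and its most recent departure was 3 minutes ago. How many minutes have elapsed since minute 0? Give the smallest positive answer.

From t ≡ 8 (mod 29) write t = 8 + 29s. Substituting into t ≡ 13 (mod 17) gives 29s ≡ 5 (mod 17), and since 12⁻¹ ≡ 10 (mod 17), s ≡ 16. Hence t ≡ 8 + 29·16 = 472 (mod 493).
From t ≡ 472 (mod 493) write t = 472 + 493s. Substituting into t ≡ 19 (mod 43) gives 493s ≡ 20 (mod 43), and since 20⁻¹ ≡ 28 (mod 43), s ≡ 1. Hence t ≡ 472 + 493·1 = 965 (mod 21199).
From t ≡ 965 (mod 21199) write t = 965 + 21199s. Substituting into t ≡ 3 (mod 23) gives 21199s ≡ 4 (mod 23), and since 16⁻¹ ≡ 13 (mod 23), s ≡ 6. Hence t ≡ 965 + 21199·6 = 128159 (mod 487577).

128159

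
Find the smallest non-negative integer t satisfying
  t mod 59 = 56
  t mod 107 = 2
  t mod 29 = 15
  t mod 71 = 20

Combine the congruences pairwise.
From t ≡ 56 (mod 59) write t = 56 + 59s. Substituting into t ≡ 2 (mod 107) gives 59s ≡ 53 (mod 107), and since 59⁻¹ ≡ 78 (mod 107), s ≡ 68. Hence t ≡ 56 + 59·68 = 4068 (mod 6313).
From t ≡ 4068 (mod 6313) write t = 4068 + 6313s. Substituting into t ≡ 15 (mod 29) gives 6313s ≡ 7 (mod 29), and since 20⁻¹ ≡ 16 (mod 29), s ≡ 25. Hence t ≡ 4068 + 6313·25 = 161893 (mod 183077).
From t ≡ 161893 (mod 183077) write t = 161893 + 183077s. Substituting into t ≡ 20 (mod 71) gives 183077s ≡ 7 (mod 71), and since 39⁻¹ ≡ 51 (mod 71), s ≡ 2. Hence t ≡ 161893 + 183077·2 = 528047 (mod 12998467).

528047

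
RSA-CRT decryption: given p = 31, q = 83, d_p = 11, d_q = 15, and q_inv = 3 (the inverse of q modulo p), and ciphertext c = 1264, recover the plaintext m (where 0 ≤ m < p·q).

m₁ = c^(d_p) mod p: c ≡ 24 (mod 31), and 24^11 mod 31 = 11.
m₂ = c^(d_q) mod q: c ≡ 19 (mod 83), and 19^15 mod 83 = 76.
h = q_inv·(m₁ − m₂) mod p = 3·(11 − 76) mod 31 = 22.
m = m₂ + h·q = 76 + 22·83 = 1902.

1902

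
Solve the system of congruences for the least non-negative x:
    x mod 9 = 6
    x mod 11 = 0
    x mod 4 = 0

The moduli are pairwise coprime; N = 9·11·4 = 396.
N/9 = 44; 44 ≡ 8 (mod 9); 8·8 ≡ 1, so inverse 8.
N/11 = 36; 36 ≡ 3 (mod 11); 3·4 ≡ 1, so inverse 4.
N/4 = 99; 99 ≡ 3 (mod 4); 3·3 ≡ 1, so inverse 3.
x ≡ 6·44·8 + 0·36·4 + 0·99·3 = 2112.
2112 mod 396 = 132.

132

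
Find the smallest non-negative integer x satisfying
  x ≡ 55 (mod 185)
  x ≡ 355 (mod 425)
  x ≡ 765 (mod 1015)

gcd(185, 425) = 5 and 5 | (355 − 55), so the pair is consistent; merging gives x ≡ 3755 (mod 15725), where 15725 = lcm(185, 425).
gcd(15725, 1015) = 5 and 5 | (765 − 3755), so the pair is consistent; merging gives x ≡ 2016555 (mod 3192175), where 3192175 = lcm(15725, 1015).
The solution is unique modulo lcm(185, 425, 1015) = 3192175.

2016555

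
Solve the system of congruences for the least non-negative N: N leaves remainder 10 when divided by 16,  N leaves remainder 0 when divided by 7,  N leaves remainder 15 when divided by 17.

1834

The moduli are pairwise coprime; M = 16·7·17 = 1904.
M/16 = 119; 119 ≡ 7 (mod 16); 7·7 ≡ 1, so inverse 7.
M/7 = 272; 272 ≡ 6 (mod 7); 6·6 ≡ 1, so inverse 6.
M/17 = 112; 112 ≡ 10 (mod 17); 10·12 ≡ 1, so inverse 12.
N ≡ 10·119·7 + 0·272·6 + 15·112·12 = 28490.
28490 mod 1904 = 1834.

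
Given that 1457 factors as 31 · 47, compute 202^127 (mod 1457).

Mod 31: 202 ≡ 16; by Fermat, exponent reduces to 127 mod 30 = 7; 16^7 ≡ 8 (mod 31).
Mod 47: 202 ≡ 14; by Fermat, exponent reduces to 127 mod 46 = 35; 14^35 ≡ 25 (mod 47).
Combine by CRT: x ≡ 8 (mod 31), x ≡ 25 (mod 47) ⇒ x ≡ 1341 (mod 1457).

1341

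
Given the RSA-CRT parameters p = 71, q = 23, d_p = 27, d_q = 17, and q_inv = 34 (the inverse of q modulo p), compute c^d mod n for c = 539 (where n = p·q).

m₁ = c^(d_p) mod p: c ≡ 42 (mod 71), and 42^27 mod 71 = 52.
m₂ = c^(d_q) mod q: c ≡ 10 (mod 23), and 10^17 mod 23 = 17.
h = q_inv·(m₁ − m₂) mod p = 34·(52 − 17) mod 71 = 54.
m = m₂ + h·q = 17 + 54·23 = 1259.

1259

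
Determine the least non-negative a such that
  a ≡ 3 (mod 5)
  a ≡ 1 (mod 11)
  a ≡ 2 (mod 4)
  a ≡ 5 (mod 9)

The moduli are pairwise coprime; N = 5·11·4·9 = 1980.
N/5 = 396; 396 ≡ 1 (mod 5), inverse 1.
N/11 = 180; 180 ≡ 4 (mod 11); 4·3 ≡ 1, so inverse 3.
N/4 = 495; 495 ≡ 3 (mod 4); 3·3 ≡ 1, so inverse 3.
N/9 = 220; 220 ≡ 4 (mod 9); 4·7 ≡ 1, so inverse 7.
a ≡ 3·396·1 + 1·180·3 + 2·495·3 + 5·220·7 = 12398.
12398 mod 1980 = 518.

518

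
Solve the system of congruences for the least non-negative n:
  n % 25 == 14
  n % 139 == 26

2389

From n ≡ 14 (mod 25) write n = 14 + 25t. Substituting into n ≡ 26 (mod 139) gives 25t ≡ 12 (mod 139), and since 25⁻¹ ≡ 89 (mod 139), t ≡ 95. Hence n ≡ 14 + 25·95 = 2389 (mod 3475).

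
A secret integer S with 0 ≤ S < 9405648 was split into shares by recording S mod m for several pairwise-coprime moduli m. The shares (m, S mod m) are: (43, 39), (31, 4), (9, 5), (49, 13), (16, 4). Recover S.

Combine the congruences pairwise.
From S ≡ 39 (mod 43) write S = 39 + 43t. Substituting into S ≡ 4 (mod 31) gives 43t ≡ 27 (mod 31), and since 12⁻¹ ≡ 13 (mod 31), t ≡ 10. Hence S ≡ 39 + 43·10 = 469 (mod 1333).
From S ≡ 469 (mod 1333) write S = 469 + 1333t. Substituting into S ≡ 5 (mod 9) gives 1333t ≡ 4 (mod 9), and since 1⁻¹ ≡ 1 (mod 9), t ≡ 4. Hence S ≡ 469 + 1333·4 = 5801 (mod 11997).
From S ≡ 5801 (mod 11997) write S = 5801 + 11997t. Substituting into S ≡ 13 (mod 49) gives 11997t ≡ 43 (mod 49), and since 41⁻¹ ≡ 6 (mod 49), t ≡ 13. Hence S ≡ 5801 + 11997·13 = 161762 (mod 587853).
From S ≡ 161762 (mod 587853) write S = 161762 + 587853t. Substituting into S ≡ 4 (mod 16) gives 587853t ≡ 2 (mod 16), and since 13⁻¹ ≡ 5 (mod 16), t ≡ 10. Hence S ≡ 161762 + 587853·10 = 6040292 (mod 9405648).

6040292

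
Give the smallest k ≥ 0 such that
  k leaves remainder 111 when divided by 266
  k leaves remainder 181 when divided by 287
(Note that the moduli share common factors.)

Combine the congruences pairwise.
gcd(266, 287) = 7 and 7 | (181 − 111), so the pair is consistent; merging gives k ≡ 6495 (mod 10906), where 10906 = lcm(266, 287).
The solution is unique modulo lcm(266, 287) = 10906.

6495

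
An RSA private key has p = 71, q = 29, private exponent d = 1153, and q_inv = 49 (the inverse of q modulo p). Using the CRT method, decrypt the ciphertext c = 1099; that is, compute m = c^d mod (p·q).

1033

d_p = d mod (p−1) = 1153 mod 70 = 33; d_q = d mod (q−1) = 5.
m₁ = c^(d_p) mod p: c ≡ 34 (mod 71), and 34^33 mod 71 = 39.
m₂ = c^(d_q) mod q: c ≡ 26 (mod 29), and 26^5 mod 29 = 18.
h = q_inv·(m₁ − m₂) mod p = 49·(39 − 18) mod 71 = 35.
m = m₂ + h·q = 18 + 35·29 = 1033.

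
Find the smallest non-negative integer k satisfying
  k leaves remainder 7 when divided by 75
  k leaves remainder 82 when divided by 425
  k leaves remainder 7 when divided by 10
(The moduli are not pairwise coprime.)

gcd(75, 425) = 25 and 25 | (82 − 7), so the pair is consistent; merging gives k ≡ 82 (mod 1275), where 1275 = lcm(75, 425).
gcd(1275, 10) = 5 and 5 | (7 − 82), so the pair is consistent; merging gives k ≡ 1357 (mod 2550), where 2550 = lcm(1275, 10).
The solution is unique modulo lcm(75, 425, 10) = 2550.

1357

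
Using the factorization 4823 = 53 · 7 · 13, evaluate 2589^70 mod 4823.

3767

Mod 53: 2589 ≡ 45; by Fermat, exponent reduces to 70 mod 52 = 18; 45^18 ≡ 4 (mod 53).
Mod 7: 2589 ≡ 6; by Fermat, exponent reduces to 70 mod 6 = 4; 6^4 ≡ 1 (mod 7).
Mod 13: 2589 ≡ 2; by Fermat, exponent reduces to 70 mod 12 = 10; 2^10 ≡ 10 (mod 13).
Combine by CRT: x ≡ 4 (mod 53), x ≡ 1 (mod 7), x ≡ 10 (mod 13) ⇒ x ≡ 3767 (mod 4823).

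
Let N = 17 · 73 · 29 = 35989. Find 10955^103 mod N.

26838

Mod 17: 10955 ≡ 7; by Fermat, exponent reduces to 103 mod 16 = 7; 7^7 ≡ 12 (mod 17).
Mod 73: 10955 ≡ 5; by Fermat, exponent reduces to 103 mod 72 = 31; 5^31 ≡ 47 (mod 73).
Mod 29: 10955 ≡ 22; by Fermat, exponent reduces to 103 mod 28 = 19; 22^19 ≡ 13 (mod 29).
Combine by CRT: x ≡ 12 (mod 17), x ≡ 47 (mod 73), x ≡ 13 (mod 29) ⇒ x ≡ 26838 (mod 35989).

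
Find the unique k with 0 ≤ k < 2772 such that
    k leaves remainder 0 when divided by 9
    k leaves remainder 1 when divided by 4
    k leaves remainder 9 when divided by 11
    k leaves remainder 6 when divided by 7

The moduli are pairwise coprime; N = 9·4·11·7 = 2772.
N/9 = 308; 308 ≡ 2 (mod 9); 2·5 ≡ 1, so inverse 5.
N/4 = 693; 693 ≡ 1 (mod 4), inverse 1.
N/11 = 252; 252 ≡ 10 (mod 11); 10·10 ≡ 1, so inverse 10.
N/7 = 396; 396 ≡ 4 (mod 7); 4·2 ≡ 1, so inverse 2.
k ≡ 0·308·5 + 1·693·1 + 9·252·10 + 6·396·2 = 28125.
28125 mod 2772 = 405.

405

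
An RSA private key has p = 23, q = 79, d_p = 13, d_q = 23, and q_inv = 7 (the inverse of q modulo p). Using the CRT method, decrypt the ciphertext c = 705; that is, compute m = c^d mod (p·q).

m₁ = c^(d_p) mod p: c ≡ 15 (mod 23), and 15^13 mod 23 = 5.
m₂ = c^(d_q) mod q: c ≡ 73 (mod 79), and 73^23 mod 79 = 44.
h = q_inv·(m₁ − m₂) mod p = 7·(5 − 44) mod 23 = 3.
m = m₂ + h·q = 44 + 3·79 = 281.

281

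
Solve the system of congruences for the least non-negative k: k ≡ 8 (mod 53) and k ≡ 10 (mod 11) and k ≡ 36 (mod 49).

Combine the congruences pairwise.
From k ≡ 8 (mod 53) write k = 8 + 53t. Substituting into k ≡ 10 (mod 11) gives 53t ≡ 2 (mod 11), and since 9⁻¹ ≡ 5 (mod 11), t ≡ 10. Hence k ≡ 8 + 53·10 = 538 (mod 583).
From k ≡ 538 (mod 583) write k = 538 + 583t. Substituting into k ≡ 36 (mod 49) gives 583t ≡ 37 (mod 49), and since 44⁻¹ ≡ 39 (mod 49), t ≡ 22. Hence k ≡ 538 + 583·22 = 13364 (mod 28567).

13364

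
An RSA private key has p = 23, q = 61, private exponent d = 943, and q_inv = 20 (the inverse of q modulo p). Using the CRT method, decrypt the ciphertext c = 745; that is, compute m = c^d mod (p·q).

13

d_p = d mod (p−1) = 943 mod 22 = 19; d_q = d mod (q−1) = 43.
m₁ = c^(d_p) mod p: c ≡ 9 (mod 23), and 9^19 mod 23 = 13.
m₂ = c^(d_q) mod q: c ≡ 13 (mod 61), and 13^43 mod 61 = 13.
h = q_inv·(m₁ − m₂) mod p = 20·(13 − 13) mod 23 = 0.
m = m₂ + h·q = 13 + 0·61 = 13.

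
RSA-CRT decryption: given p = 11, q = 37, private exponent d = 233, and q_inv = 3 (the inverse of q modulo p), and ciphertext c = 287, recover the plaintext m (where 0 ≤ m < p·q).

d_p = d mod (p−1) = 233 mod 10 = 3; d_q = d mod (q−1) = 17.
m₁ = c^(d_p) mod p: c ≡ 1 (mod 11), and 1^3 mod 11 = 1.
m₂ = c^(d_q) mod q: c ≡ 28 (mod 37), and 28^17 mod 37 = 4.
h = q_inv·(m₁ − m₂) mod p = 3·(1 − 4) mod 11 = 2.
m = m₂ + h·q = 4 + 2·37 = 78.

78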